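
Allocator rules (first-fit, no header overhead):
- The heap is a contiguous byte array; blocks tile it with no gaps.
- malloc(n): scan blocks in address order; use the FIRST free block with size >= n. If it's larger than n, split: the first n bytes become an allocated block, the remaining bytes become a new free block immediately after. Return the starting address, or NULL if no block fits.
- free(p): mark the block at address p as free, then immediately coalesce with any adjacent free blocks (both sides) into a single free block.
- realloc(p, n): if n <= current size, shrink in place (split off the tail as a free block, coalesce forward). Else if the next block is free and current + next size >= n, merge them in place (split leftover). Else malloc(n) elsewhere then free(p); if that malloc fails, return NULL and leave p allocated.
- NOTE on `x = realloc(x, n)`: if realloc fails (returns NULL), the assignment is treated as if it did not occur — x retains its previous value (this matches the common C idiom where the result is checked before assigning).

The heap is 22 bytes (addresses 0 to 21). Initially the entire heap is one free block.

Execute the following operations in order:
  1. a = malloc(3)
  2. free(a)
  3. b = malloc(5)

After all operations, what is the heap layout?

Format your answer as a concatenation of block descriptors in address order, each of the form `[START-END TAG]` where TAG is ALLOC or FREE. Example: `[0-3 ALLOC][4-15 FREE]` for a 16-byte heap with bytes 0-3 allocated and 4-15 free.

Op 1: a = malloc(3) -> a = 0; heap: [0-2 ALLOC][3-21 FREE]
Op 2: free(a) -> (freed a); heap: [0-21 FREE]
Op 3: b = malloc(5) -> b = 0; heap: [0-4 ALLOC][5-21 FREE]

Answer: [0-4 ALLOC][5-21 FREE]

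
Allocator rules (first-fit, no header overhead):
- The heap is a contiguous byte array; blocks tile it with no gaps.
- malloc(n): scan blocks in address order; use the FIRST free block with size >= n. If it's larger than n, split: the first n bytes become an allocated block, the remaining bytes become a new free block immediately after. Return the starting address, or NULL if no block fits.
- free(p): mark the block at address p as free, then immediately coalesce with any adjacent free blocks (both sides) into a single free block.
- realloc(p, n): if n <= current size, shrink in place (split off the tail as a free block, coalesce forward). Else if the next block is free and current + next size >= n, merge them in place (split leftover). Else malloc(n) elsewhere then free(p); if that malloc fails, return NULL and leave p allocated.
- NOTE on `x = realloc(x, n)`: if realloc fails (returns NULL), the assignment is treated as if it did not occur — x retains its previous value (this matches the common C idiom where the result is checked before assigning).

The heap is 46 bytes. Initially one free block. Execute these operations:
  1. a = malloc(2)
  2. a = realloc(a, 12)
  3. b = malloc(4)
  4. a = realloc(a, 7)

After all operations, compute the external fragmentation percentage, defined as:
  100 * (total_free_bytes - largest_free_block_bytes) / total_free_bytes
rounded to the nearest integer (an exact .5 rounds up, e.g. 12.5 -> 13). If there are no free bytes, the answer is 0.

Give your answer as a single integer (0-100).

Op 1: a = malloc(2) -> a = 0; heap: [0-1 ALLOC][2-45 FREE]
Op 2: a = realloc(a, 12) -> a = 0; heap: [0-11 ALLOC][12-45 FREE]
Op 3: b = malloc(4) -> b = 12; heap: [0-11 ALLOC][12-15 ALLOC][16-45 FREE]
Op 4: a = realloc(a, 7) -> a = 0; heap: [0-6 ALLOC][7-11 FREE][12-15 ALLOC][16-45 FREE]
Free blocks: [5 30] total_free=35 largest=30 -> 100*(35-30)/35 = 500/35 ≈ 14.286 -> rounds to 14

Answer: 14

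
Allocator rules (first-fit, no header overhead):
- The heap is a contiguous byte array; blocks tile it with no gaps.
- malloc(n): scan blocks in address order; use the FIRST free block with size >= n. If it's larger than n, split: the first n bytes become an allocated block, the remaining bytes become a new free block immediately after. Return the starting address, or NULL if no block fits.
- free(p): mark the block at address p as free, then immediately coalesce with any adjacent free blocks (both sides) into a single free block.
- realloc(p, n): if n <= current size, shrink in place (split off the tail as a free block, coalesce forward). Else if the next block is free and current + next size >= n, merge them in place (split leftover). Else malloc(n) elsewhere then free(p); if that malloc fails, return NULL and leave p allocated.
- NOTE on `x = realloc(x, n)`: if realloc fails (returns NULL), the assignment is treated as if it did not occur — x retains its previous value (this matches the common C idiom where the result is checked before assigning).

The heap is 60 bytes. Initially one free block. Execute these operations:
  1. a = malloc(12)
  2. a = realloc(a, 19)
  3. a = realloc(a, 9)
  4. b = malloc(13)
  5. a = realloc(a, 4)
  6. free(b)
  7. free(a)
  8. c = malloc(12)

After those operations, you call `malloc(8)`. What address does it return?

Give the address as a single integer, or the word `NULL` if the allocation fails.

Answer: 12

Derivation:
Op 1: a = malloc(12) -> a = 0; heap: [0-11 ALLOC][12-59 FREE]
Op 2: a = realloc(a, 19) -> a = 0; heap: [0-18 ALLOC][19-59 FREE]
Op 3: a = realloc(a, 9) -> a = 0; heap: [0-8 ALLOC][9-59 FREE]
Op 4: b = malloc(13) -> b = 9; heap: [0-8 ALLOC][9-21 ALLOC][22-59 FREE]
Op 5: a = realloc(a, 4) -> a = 0; heap: [0-3 ALLOC][4-8 FREE][9-21 ALLOC][22-59 FREE]
Op 6: free(b) -> (freed b); heap: [0-3 ALLOC][4-59 FREE]
Op 7: free(a) -> (freed a); heap: [0-59 FREE]
Op 8: c = malloc(12) -> c = 0; heap: [0-11 ALLOC][12-59 FREE]
malloc(8): first-fit scan over [0-11 ALLOC][12-59 FREE] -> 12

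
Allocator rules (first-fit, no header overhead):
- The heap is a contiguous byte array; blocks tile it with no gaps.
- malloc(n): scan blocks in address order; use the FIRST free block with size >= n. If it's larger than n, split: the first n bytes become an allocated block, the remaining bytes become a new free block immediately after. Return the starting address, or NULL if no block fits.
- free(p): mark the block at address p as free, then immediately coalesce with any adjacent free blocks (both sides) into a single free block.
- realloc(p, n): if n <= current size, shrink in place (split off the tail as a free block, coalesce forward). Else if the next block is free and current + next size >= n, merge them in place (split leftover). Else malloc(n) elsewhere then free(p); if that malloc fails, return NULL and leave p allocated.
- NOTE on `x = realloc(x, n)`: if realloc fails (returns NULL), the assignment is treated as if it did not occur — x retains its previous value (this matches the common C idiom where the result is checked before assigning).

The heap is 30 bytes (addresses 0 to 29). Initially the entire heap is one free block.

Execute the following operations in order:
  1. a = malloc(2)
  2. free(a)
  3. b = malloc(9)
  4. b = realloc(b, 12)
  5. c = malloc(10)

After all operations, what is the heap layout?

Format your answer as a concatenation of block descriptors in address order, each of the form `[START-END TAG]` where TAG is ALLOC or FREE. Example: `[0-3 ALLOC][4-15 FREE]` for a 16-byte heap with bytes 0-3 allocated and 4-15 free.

Op 1: a = malloc(2) -> a = 0; heap: [0-1 ALLOC][2-29 FREE]
Op 2: free(a) -> (freed a); heap: [0-29 FREE]
Op 3: b = malloc(9) -> b = 0; heap: [0-8 ALLOC][9-29 FREE]
Op 4: b = realloc(b, 12) -> b = 0; heap: [0-11 ALLOC][12-29 FREE]
Op 5: c = malloc(10) -> c = 12; heap: [0-11 ALLOC][12-21 ALLOC][22-29 FREE]

Answer: [0-11 ALLOC][12-21 ALLOC][22-29 FREE]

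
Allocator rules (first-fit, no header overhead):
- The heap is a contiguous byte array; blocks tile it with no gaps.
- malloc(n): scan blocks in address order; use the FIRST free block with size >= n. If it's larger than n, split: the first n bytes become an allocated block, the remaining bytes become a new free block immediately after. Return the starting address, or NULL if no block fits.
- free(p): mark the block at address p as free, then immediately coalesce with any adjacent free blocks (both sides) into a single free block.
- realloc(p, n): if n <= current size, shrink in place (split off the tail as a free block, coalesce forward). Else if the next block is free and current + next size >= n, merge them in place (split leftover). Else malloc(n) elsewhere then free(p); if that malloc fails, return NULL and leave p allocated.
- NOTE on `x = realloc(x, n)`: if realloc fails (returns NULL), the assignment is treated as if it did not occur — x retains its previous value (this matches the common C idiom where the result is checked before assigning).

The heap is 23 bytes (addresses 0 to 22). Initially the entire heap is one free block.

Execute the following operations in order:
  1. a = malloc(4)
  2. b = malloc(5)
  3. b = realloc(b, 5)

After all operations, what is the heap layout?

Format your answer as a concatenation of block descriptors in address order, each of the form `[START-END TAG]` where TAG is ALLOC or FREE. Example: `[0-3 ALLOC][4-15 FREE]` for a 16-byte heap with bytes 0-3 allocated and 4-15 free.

Answer: [0-3 ALLOC][4-8 ALLOC][9-22 FREE]

Derivation:
Op 1: a = malloc(4) -> a = 0; heap: [0-3 ALLOC][4-22 FREE]
Op 2: b = malloc(5) -> b = 4; heap: [0-3 ALLOC][4-8 ALLOC][9-22 FREE]
Op 3: b = realloc(b, 5) -> b = 4; heap: [0-3 ALLOC][4-8 ALLOC][9-22 FREE]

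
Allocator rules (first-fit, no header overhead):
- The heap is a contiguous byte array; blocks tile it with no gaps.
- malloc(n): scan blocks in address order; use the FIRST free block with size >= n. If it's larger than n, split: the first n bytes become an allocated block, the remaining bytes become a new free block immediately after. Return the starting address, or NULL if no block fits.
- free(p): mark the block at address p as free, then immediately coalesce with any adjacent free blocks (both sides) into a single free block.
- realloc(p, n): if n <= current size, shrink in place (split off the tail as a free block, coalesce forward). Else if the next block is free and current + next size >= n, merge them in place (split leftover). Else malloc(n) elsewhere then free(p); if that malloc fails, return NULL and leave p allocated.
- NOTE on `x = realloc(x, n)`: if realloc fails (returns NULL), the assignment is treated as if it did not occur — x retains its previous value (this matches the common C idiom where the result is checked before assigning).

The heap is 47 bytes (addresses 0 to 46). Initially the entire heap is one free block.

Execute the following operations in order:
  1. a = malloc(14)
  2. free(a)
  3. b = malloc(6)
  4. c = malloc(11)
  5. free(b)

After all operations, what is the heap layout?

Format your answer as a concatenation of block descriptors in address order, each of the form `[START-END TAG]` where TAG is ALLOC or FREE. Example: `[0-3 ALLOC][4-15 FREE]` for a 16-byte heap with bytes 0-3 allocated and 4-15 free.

Op 1: a = malloc(14) -> a = 0; heap: [0-13 ALLOC][14-46 FREE]
Op 2: free(a) -> (freed a); heap: [0-46 FREE]
Op 3: b = malloc(6) -> b = 0; heap: [0-5 ALLOC][6-46 FREE]
Op 4: c = malloc(11) -> c = 6; heap: [0-5 ALLOC][6-16 ALLOC][17-46 FREE]
Op 5: free(b) -> (freed b); heap: [0-5 FREE][6-16 ALLOC][17-46 FREE]

Answer: [0-5 FREE][6-16 ALLOC][17-46 FREE]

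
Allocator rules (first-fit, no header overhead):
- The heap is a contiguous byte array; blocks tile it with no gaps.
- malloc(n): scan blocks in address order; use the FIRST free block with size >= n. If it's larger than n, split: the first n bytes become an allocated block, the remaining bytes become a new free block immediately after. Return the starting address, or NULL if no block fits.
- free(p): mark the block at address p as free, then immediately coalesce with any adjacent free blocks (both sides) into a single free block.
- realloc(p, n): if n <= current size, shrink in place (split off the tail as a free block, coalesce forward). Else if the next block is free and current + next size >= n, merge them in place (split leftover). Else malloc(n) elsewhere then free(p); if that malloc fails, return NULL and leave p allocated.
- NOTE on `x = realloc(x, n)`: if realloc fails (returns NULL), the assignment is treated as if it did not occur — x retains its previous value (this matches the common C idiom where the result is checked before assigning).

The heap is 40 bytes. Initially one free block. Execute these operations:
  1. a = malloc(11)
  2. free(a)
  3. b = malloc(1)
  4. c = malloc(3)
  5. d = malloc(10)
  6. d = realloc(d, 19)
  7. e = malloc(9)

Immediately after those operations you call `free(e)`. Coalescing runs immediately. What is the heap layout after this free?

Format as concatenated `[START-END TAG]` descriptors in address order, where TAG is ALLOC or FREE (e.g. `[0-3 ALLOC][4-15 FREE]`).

Answer: [0-0 ALLOC][1-3 ALLOC][4-22 ALLOC][23-39 FREE]

Derivation:
Op 1: a = malloc(11) -> a = 0; heap: [0-10 ALLOC][11-39 FREE]
Op 2: free(a) -> (freed a); heap: [0-39 FREE]
Op 3: b = malloc(1) -> b = 0; heap: [0-0 ALLOC][1-39 FREE]
Op 4: c = malloc(3) -> c = 1; heap: [0-0 ALLOC][1-3 ALLOC][4-39 FREE]
Op 5: d = malloc(10) -> d = 4; heap: [0-0 ALLOC][1-3 ALLOC][4-13 ALLOC][14-39 FREE]
Op 6: d = realloc(d, 19) -> d = 4; heap: [0-0 ALLOC][1-3 ALLOC][4-22 ALLOC][23-39 FREE]
Op 7: e = malloc(9) -> e = 23; heap: [0-0 ALLOC][1-3 ALLOC][4-22 ALLOC][23-31 ALLOC][32-39 FREE]
free(e): e = 23 -> block [23-31 ALLOC]; mark free, coalesce with adjacent free neighbors -> [0-0 ALLOC][1-3 ALLOC][4-22 ALLOC][23-39 FREE]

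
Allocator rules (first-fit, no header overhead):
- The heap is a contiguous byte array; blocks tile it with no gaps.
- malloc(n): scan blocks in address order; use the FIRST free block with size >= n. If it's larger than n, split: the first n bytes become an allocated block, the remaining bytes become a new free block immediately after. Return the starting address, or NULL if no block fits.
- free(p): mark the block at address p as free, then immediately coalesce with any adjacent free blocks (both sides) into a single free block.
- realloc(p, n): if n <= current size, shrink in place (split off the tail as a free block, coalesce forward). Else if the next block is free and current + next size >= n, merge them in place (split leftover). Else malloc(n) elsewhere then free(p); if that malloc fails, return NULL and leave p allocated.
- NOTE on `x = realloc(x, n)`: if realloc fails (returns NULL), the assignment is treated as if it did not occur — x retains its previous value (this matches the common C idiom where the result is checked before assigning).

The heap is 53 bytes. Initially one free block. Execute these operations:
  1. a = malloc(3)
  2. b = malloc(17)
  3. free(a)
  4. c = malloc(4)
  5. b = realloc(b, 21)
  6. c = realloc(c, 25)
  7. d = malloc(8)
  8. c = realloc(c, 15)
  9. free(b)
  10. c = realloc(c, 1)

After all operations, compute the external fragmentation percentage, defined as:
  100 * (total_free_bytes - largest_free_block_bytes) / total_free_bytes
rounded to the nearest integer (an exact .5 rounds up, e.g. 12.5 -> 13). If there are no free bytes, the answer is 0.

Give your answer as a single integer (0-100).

Op 1: a = malloc(3) -> a = 0; heap: [0-2 ALLOC][3-52 FREE]
Op 2: b = malloc(17) -> b = 3; heap: [0-2 ALLOC][3-19 ALLOC][20-52 FREE]
Op 3: free(a) -> (freed a); heap: [0-2 FREE][3-19 ALLOC][20-52 FREE]
Op 4: c = malloc(4) -> c = 20; heap: [0-2 FREE][3-19 ALLOC][20-23 ALLOC][24-52 FREE]
Op 5: b = realloc(b, 21) -> b = 24; heap: [0-19 FREE][20-23 ALLOC][24-44 ALLOC][45-52 FREE]
Op 6: c = realloc(c, 25) -> NULL (c unchanged); heap: [0-19 FREE][20-23 ALLOC][24-44 ALLOC][45-52 FREE]
Op 7: d = malloc(8) -> d = 0; heap: [0-7 ALLOC][8-19 FREE][20-23 ALLOC][24-44 ALLOC][45-52 FREE]
Op 8: c = realloc(c, 15) -> NULL (c unchanged); heap: [0-7 ALLOC][8-19 FREE][20-23 ALLOC][24-44 ALLOC][45-52 FREE]
Op 9: free(b) -> (freed b); heap: [0-7 ALLOC][8-19 FREE][20-23 ALLOC][24-52 FREE]
Op 10: c = realloc(c, 1) -> c = 20; heap: [0-7 ALLOC][8-19 FREE][20-20 ALLOC][21-52 FREE]
Free blocks: [12 32] total_free=44 largest=32 -> 100*(44-32)/44 = 1200/44 ≈ 27.273 -> rounds to 27

Answer: 27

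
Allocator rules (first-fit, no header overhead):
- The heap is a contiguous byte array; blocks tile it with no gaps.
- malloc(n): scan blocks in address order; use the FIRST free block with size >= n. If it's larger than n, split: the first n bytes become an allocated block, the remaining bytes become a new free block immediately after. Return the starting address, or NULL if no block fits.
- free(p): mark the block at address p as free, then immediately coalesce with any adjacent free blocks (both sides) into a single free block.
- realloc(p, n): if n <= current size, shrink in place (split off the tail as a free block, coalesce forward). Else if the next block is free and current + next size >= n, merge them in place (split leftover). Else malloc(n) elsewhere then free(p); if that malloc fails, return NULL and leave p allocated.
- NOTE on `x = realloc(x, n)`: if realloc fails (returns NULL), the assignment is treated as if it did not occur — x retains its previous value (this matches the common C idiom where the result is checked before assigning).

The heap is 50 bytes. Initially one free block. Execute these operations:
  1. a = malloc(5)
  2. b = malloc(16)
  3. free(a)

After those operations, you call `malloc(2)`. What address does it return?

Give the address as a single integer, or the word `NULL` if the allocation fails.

Answer: 0

Derivation:
Op 1: a = malloc(5) -> a = 0; heap: [0-4 ALLOC][5-49 FREE]
Op 2: b = malloc(16) -> b = 5; heap: [0-4 ALLOC][5-20 ALLOC][21-49 FREE]
Op 3: free(a) -> (freed a); heap: [0-4 FREE][5-20 ALLOC][21-49 FREE]
malloc(2): first-fit scan over [0-4 FREE][5-20 ALLOC][21-49 FREE] -> 0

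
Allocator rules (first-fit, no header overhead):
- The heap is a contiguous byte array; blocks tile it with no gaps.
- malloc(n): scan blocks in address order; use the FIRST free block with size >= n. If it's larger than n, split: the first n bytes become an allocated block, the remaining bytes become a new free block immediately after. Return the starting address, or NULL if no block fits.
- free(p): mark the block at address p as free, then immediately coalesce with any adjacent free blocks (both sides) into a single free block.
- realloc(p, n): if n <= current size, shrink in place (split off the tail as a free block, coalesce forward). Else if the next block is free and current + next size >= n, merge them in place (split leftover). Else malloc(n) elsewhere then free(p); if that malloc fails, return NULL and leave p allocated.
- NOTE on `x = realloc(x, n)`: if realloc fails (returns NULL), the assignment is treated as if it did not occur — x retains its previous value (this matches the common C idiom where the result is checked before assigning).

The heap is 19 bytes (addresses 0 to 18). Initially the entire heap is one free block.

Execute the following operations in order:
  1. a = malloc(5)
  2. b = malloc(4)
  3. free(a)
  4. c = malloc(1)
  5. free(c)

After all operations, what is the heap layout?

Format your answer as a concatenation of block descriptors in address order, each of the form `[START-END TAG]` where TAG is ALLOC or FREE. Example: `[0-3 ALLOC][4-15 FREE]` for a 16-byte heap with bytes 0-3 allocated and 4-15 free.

Answer: [0-4 FREE][5-8 ALLOC][9-18 FREE]

Derivation:
Op 1: a = malloc(5) -> a = 0; heap: [0-4 ALLOC][5-18 FREE]
Op 2: b = malloc(4) -> b = 5; heap: [0-4 ALLOC][5-8 ALLOC][9-18 FREE]
Op 3: free(a) -> (freed a); heap: [0-4 FREE][5-8 ALLOC][9-18 FREE]
Op 4: c = malloc(1) -> c = 0; heap: [0-0 ALLOC][1-4 FREE][5-8 ALLOC][9-18 FREE]
Op 5: free(c) -> (freed c); heap: [0-4 FREE][5-8 ALLOC][9-18 FREE]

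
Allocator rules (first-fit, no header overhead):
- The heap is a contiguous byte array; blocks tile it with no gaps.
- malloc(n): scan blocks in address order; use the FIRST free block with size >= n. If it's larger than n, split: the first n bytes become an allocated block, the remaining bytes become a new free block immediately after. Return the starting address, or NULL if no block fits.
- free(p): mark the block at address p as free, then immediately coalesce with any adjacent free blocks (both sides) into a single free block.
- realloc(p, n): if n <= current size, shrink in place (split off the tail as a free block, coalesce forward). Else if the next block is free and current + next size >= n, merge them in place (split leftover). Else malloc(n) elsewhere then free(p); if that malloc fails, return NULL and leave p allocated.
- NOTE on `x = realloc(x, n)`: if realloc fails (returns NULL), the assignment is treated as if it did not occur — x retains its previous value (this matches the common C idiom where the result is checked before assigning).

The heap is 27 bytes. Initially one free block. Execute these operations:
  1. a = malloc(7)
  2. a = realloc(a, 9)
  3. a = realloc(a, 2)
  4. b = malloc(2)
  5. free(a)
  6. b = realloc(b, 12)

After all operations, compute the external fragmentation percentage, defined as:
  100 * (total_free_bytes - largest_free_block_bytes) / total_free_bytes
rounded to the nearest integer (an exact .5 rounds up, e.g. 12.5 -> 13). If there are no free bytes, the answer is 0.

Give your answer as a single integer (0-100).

Op 1: a = malloc(7) -> a = 0; heap: [0-6 ALLOC][7-26 FREE]
Op 2: a = realloc(a, 9) -> a = 0; heap: [0-8 ALLOC][9-26 FREE]
Op 3: a = realloc(a, 2) -> a = 0; heap: [0-1 ALLOC][2-26 FREE]
Op 4: b = malloc(2) -> b = 2; heap: [0-1 ALLOC][2-3 ALLOC][4-26 FREE]
Op 5: free(a) -> (freed a); heap: [0-1 FREE][2-3 ALLOC][4-26 FREE]
Op 6: b = realloc(b, 12) -> b = 2; heap: [0-1 FREE][2-13 ALLOC][14-26 FREE]
Free blocks: [2 13] total_free=15 largest=13 -> 100*(15-13)/15 = 200/15 ≈ 13.333 -> rounds to 13

Answer: 13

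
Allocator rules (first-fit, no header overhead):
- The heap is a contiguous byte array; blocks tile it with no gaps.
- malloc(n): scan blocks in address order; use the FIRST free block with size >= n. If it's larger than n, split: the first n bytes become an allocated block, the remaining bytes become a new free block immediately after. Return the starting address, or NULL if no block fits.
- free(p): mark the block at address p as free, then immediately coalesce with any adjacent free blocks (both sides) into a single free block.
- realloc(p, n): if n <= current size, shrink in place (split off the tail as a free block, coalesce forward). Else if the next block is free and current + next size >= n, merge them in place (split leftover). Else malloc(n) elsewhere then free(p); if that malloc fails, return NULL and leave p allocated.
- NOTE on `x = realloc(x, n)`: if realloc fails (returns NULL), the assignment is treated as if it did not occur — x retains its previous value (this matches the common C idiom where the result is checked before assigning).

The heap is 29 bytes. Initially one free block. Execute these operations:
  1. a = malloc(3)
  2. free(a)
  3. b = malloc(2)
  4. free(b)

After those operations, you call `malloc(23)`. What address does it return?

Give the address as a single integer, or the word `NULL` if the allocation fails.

Answer: 0

Derivation:
Op 1: a = malloc(3) -> a = 0; heap: [0-2 ALLOC][3-28 FREE]
Op 2: free(a) -> (freed a); heap: [0-28 FREE]
Op 3: b = malloc(2) -> b = 0; heap: [0-1 ALLOC][2-28 FREE]
Op 4: free(b) -> (freed b); heap: [0-28 FREE]
malloc(23): first-fit scan over [0-28 FREE] -> 0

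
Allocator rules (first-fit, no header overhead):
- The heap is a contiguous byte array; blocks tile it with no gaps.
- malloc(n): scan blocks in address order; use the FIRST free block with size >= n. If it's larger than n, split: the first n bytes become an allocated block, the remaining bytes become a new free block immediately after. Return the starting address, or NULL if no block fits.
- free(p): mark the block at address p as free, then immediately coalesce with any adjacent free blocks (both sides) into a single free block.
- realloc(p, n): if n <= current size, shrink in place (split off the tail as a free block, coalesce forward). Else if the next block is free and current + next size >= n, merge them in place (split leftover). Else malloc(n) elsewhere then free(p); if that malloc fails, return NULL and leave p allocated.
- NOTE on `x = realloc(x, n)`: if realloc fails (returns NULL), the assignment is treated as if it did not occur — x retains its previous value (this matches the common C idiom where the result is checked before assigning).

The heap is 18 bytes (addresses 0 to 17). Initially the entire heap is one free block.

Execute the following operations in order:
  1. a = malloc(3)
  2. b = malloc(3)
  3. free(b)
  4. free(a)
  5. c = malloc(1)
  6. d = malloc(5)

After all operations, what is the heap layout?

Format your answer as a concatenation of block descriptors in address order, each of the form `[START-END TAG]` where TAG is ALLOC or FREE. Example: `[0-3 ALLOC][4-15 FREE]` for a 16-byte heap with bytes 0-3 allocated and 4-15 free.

Answer: [0-0 ALLOC][1-5 ALLOC][6-17 FREE]

Derivation:
Op 1: a = malloc(3) -> a = 0; heap: [0-2 ALLOC][3-17 FREE]
Op 2: b = malloc(3) -> b = 3; heap: [0-2 ALLOC][3-5 ALLOC][6-17 FREE]
Op 3: free(b) -> (freed b); heap: [0-2 ALLOC][3-17 FREE]
Op 4: free(a) -> (freed a); heap: [0-17 FREE]
Op 5: c = malloc(1) -> c = 0; heap: [0-0 ALLOC][1-17 FREE]
Op 6: d = malloc(5) -> d = 1; heap: [0-0 ALLOC][1-5 ALLOC][6-17 FREE]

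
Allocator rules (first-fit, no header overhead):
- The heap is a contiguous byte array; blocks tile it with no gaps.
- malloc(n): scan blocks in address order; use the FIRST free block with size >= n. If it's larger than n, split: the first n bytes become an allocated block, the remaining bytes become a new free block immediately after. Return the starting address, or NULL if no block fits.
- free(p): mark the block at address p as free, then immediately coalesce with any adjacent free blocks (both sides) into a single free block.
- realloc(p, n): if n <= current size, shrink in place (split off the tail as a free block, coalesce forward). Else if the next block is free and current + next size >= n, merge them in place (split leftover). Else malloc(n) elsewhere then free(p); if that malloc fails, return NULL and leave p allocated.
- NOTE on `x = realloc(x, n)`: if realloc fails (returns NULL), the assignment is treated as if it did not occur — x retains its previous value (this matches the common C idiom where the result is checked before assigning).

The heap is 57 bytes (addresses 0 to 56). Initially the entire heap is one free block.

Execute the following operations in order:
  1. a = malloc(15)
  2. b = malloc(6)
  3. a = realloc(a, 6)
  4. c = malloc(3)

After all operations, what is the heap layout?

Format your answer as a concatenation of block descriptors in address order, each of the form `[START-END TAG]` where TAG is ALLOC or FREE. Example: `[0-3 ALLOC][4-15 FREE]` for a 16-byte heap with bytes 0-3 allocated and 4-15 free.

Op 1: a = malloc(15) -> a = 0; heap: [0-14 ALLOC][15-56 FREE]
Op 2: b = malloc(6) -> b = 15; heap: [0-14 ALLOC][15-20 ALLOC][21-56 FREE]
Op 3: a = realloc(a, 6) -> a = 0; heap: [0-5 ALLOC][6-14 FREE][15-20 ALLOC][21-56 FREE]
Op 4: c = malloc(3) -> c = 6; heap: [0-5 ALLOC][6-8 ALLOC][9-14 FREE][15-20 ALLOC][21-56 FREE]

Answer: [0-5 ALLOC][6-8 ALLOC][9-14 FREE][15-20 ALLOC][21-56 FREE]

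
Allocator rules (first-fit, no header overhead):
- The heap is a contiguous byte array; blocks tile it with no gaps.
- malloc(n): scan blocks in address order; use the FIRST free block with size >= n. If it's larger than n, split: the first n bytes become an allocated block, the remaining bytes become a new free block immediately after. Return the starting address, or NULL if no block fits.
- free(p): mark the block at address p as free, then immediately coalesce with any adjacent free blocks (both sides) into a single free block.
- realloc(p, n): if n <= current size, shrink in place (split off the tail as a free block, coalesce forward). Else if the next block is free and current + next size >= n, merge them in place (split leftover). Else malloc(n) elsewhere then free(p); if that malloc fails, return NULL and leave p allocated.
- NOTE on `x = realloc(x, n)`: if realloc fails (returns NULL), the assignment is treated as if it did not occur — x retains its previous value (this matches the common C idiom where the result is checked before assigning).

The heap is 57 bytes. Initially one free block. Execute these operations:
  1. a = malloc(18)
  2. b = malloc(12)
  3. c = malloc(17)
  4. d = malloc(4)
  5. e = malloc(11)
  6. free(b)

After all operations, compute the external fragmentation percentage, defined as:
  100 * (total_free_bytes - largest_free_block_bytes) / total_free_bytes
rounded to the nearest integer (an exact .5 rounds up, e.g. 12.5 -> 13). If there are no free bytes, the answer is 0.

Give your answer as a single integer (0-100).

Op 1: a = malloc(18) -> a = 0; heap: [0-17 ALLOC][18-56 FREE]
Op 2: b = malloc(12) -> b = 18; heap: [0-17 ALLOC][18-29 ALLOC][30-56 FREE]
Op 3: c = malloc(17) -> c = 30; heap: [0-17 ALLOC][18-29 ALLOC][30-46 ALLOC][47-56 FREE]
Op 4: d = malloc(4) -> d = 47; heap: [0-17 ALLOC][18-29 ALLOC][30-46 ALLOC][47-50 ALLOC][51-56 FREE]
Op 5: e = malloc(11) -> e = NULL; heap: [0-17 ALLOC][18-29 ALLOC][30-46 ALLOC][47-50 ALLOC][51-56 FREE]
Op 6: free(b) -> (freed b); heap: [0-17 ALLOC][18-29 FREE][30-46 ALLOC][47-50 ALLOC][51-56 FREE]
Free blocks: [12 6] total_free=18 largest=12 -> 100*(18-12)/18 = 600/18 ≈ 33.333 -> rounds to 33

Answer: 33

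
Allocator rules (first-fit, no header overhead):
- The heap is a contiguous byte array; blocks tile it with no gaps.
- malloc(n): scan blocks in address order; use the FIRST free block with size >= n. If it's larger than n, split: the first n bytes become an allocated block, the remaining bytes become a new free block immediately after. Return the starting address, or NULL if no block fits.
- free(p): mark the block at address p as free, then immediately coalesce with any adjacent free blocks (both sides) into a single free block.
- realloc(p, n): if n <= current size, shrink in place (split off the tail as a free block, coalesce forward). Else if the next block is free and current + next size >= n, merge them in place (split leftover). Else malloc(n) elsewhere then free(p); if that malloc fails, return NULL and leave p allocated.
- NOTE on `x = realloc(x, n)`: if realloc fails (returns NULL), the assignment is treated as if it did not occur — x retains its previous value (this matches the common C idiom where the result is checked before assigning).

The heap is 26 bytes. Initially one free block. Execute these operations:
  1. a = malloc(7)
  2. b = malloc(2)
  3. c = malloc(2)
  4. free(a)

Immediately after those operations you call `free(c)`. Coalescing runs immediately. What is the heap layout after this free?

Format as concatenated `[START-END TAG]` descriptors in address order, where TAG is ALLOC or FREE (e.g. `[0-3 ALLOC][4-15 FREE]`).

Op 1: a = malloc(7) -> a = 0; heap: [0-6 ALLOC][7-25 FREE]
Op 2: b = malloc(2) -> b = 7; heap: [0-6 ALLOC][7-8 ALLOC][9-25 FREE]
Op 3: c = malloc(2) -> c = 9; heap: [0-6 ALLOC][7-8 ALLOC][9-10 ALLOC][11-25 FREE]
Op 4: free(a) -> (freed a); heap: [0-6 FREE][7-8 ALLOC][9-10 ALLOC][11-25 FREE]
free(c): c = 9 -> block [9-10 ALLOC]; mark free, coalesce with adjacent free neighbors -> [0-6 FREE][7-8 ALLOC][9-25 FREE]

Answer: [0-6 FREE][7-8 ALLOC][9-25 FREE]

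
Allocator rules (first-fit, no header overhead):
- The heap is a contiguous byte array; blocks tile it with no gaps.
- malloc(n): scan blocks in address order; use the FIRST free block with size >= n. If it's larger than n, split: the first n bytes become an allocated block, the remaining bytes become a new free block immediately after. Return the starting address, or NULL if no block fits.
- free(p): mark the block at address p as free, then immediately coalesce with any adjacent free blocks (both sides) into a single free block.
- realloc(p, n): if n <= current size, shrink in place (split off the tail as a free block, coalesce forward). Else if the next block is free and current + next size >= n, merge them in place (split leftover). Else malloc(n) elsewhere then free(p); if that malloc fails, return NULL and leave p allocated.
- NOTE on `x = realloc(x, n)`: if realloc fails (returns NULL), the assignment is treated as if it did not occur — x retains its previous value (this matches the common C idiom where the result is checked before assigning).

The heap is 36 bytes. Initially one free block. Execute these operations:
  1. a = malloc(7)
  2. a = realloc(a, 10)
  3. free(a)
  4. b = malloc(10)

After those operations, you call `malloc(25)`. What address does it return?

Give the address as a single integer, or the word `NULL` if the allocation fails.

Answer: 10

Derivation:
Op 1: a = malloc(7) -> a = 0; heap: [0-6 ALLOC][7-35 FREE]
Op 2: a = realloc(a, 10) -> a = 0; heap: [0-9 ALLOC][10-35 FREE]
Op 3: free(a) -> (freed a); heap: [0-35 FREE]
Op 4: b = malloc(10) -> b = 0; heap: [0-9 ALLOC][10-35 FREE]
malloc(25): first-fit scan over [0-9 ALLOC][10-35 FREE] -> 10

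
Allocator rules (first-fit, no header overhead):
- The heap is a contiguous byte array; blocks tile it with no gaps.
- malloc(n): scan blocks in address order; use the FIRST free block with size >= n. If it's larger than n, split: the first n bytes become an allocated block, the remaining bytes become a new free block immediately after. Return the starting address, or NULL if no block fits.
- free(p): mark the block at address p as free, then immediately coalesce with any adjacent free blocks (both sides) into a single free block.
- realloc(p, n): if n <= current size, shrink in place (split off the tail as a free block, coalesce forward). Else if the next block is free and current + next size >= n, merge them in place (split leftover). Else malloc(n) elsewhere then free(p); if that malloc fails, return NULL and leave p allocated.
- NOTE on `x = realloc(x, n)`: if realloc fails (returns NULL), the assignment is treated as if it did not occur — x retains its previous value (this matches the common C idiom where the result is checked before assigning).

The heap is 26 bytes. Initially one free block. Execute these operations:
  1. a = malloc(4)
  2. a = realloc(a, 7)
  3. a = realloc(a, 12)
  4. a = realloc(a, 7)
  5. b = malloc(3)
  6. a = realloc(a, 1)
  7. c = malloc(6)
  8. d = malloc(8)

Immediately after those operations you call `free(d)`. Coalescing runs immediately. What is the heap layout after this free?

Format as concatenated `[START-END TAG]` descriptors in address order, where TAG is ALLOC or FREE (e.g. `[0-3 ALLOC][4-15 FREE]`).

Answer: [0-0 ALLOC][1-6 ALLOC][7-9 ALLOC][10-25 FREE]

Derivation:
Op 1: a = malloc(4) -> a = 0; heap: [0-3 ALLOC][4-25 FREE]
Op 2: a = realloc(a, 7) -> a = 0; heap: [0-6 ALLOC][7-25 FREE]
Op 3: a = realloc(a, 12) -> a = 0; heap: [0-11 ALLOC][12-25 FREE]
Op 4: a = realloc(a, 7) -> a = 0; heap: [0-6 ALLOC][7-25 FREE]
Op 5: b = malloc(3) -> b = 7; heap: [0-6 ALLOC][7-9 ALLOC][10-25 FREE]
Op 6: a = realloc(a, 1) -> a = 0; heap: [0-0 ALLOC][1-6 FREE][7-9 ALLOC][10-25 FREE]
Op 7: c = malloc(6) -> c = 1; heap: [0-0 ALLOC][1-6 ALLOC][7-9 ALLOC][10-25 FREE]
Op 8: d = malloc(8) -> d = 10; heap: [0-0 ALLOC][1-6 ALLOC][7-9 ALLOC][10-17 ALLOC][18-25 FREE]
free(d): d = 10 -> block [10-17 ALLOC]; mark free, coalesce with adjacent free neighbors -> [0-0 ALLOC][1-6 ALLOC][7-9 ALLOC][10-25 FREE]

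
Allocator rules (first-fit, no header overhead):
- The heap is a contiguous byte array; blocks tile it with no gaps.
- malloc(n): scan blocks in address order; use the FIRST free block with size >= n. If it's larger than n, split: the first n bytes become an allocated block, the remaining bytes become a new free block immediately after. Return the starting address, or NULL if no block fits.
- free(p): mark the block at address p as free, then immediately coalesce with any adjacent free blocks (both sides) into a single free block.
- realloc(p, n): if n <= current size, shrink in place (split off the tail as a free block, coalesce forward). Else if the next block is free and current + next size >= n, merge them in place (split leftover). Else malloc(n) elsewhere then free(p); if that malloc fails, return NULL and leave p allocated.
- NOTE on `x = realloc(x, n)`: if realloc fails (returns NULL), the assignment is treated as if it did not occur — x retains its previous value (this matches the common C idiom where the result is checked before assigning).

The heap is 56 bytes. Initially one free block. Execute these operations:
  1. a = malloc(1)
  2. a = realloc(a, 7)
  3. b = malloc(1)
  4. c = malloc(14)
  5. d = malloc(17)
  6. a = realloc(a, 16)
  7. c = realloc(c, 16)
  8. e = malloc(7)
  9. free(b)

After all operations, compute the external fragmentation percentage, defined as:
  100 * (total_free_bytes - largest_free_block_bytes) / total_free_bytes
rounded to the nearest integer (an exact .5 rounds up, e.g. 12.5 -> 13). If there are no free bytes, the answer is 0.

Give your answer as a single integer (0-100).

Answer: 50

Derivation:
Op 1: a = malloc(1) -> a = 0; heap: [0-0 ALLOC][1-55 FREE]
Op 2: a = realloc(a, 7) -> a = 0; heap: [0-6 ALLOC][7-55 FREE]
Op 3: b = malloc(1) -> b = 7; heap: [0-6 ALLOC][7-7 ALLOC][8-55 FREE]
Op 4: c = malloc(14) -> c = 8; heap: [0-6 ALLOC][7-7 ALLOC][8-21 ALLOC][22-55 FREE]
Op 5: d = malloc(17) -> d = 22; heap: [0-6 ALLOC][7-7 ALLOC][8-21 ALLOC][22-38 ALLOC][39-55 FREE]
Op 6: a = realloc(a, 16) -> a = 39; heap: [0-6 FREE][7-7 ALLOC][8-21 ALLOC][22-38 ALLOC][39-54 ALLOC][55-55 FREE]
Op 7: c = realloc(c, 16) -> NULL (c unchanged); heap: [0-6 FREE][7-7 ALLOC][8-21 ALLOC][22-38 ALLOC][39-54 ALLOC][55-55 FREE]
Op 8: e = malloc(7) -> e = 0; heap: [0-6 ALLOC][7-7 ALLOC][8-21 ALLOC][22-38 ALLOC][39-54 ALLOC][55-55 FREE]
Op 9: free(b) -> (freed b); heap: [0-6 ALLOC][7-7 FREE][8-21 ALLOC][22-38 ALLOC][39-54 ALLOC][55-55 FREE]
Free blocks: [1 1] total_free=2 largest=1 -> 100*(2-1)/2 = 100/2 = 50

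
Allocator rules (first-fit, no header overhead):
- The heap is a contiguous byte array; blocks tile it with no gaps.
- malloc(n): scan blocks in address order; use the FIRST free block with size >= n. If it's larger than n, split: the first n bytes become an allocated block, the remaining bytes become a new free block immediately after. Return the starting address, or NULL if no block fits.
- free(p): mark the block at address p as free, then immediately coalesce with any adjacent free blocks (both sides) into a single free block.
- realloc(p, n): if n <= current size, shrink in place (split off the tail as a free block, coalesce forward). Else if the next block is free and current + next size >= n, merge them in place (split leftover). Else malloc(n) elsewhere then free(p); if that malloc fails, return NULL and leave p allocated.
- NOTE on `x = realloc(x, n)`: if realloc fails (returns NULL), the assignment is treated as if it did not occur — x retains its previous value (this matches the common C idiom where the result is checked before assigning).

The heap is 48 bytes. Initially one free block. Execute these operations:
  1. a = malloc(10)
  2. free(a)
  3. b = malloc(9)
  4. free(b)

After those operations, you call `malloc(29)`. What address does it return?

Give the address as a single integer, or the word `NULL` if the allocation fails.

Op 1: a = malloc(10) -> a = 0; heap: [0-9 ALLOC][10-47 FREE]
Op 2: free(a) -> (freed a); heap: [0-47 FREE]
Op 3: b = malloc(9) -> b = 0; heap: [0-8 ALLOC][9-47 FREE]
Op 4: free(b) -> (freed b); heap: [0-47 FREE]
malloc(29): first-fit scan over [0-47 FREE] -> 0

Answer: 0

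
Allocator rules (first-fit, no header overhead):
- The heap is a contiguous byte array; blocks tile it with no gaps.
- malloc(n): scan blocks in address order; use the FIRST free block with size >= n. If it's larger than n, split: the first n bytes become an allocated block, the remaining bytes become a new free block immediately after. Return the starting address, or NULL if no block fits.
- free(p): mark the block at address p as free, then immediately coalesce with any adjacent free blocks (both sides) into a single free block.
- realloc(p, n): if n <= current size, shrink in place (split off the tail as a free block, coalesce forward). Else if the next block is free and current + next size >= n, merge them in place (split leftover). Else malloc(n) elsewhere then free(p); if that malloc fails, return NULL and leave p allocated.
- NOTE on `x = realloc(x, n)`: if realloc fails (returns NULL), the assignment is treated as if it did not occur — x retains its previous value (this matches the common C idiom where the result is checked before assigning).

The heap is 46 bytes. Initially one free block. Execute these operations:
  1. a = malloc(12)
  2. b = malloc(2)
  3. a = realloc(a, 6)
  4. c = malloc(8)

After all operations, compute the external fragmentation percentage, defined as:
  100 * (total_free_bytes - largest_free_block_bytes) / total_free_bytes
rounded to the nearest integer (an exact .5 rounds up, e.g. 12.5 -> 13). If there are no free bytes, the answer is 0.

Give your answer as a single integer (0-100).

Answer: 20

Derivation:
Op 1: a = malloc(12) -> a = 0; heap: [0-11 ALLOC][12-45 FREE]
Op 2: b = malloc(2) -> b = 12; heap: [0-11 ALLOC][12-13 ALLOC][14-45 FREE]
Op 3: a = realloc(a, 6) -> a = 0; heap: [0-5 ALLOC][6-11 FREE][12-13 ALLOC][14-45 FREE]
Op 4: c = malloc(8) -> c = 14; heap: [0-5 ALLOC][6-11 FREE][12-13 ALLOC][14-21 ALLOC][22-45 FREE]
Free blocks: [6 24] total_free=30 largest=24 -> 100*(30-24)/30 = 600/30 = 20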